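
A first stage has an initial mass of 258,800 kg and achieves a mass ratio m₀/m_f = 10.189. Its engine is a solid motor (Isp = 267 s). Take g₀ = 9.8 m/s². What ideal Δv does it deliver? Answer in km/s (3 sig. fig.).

Δv ≈ 6.07 km/s

v_e = Isp · g₀ = 267 × 9.8 = 2616.6 m/s.
Δv = v_e · ln(10.189) = 2616.6 × 2.3213 ≈ 6073.9 m/s.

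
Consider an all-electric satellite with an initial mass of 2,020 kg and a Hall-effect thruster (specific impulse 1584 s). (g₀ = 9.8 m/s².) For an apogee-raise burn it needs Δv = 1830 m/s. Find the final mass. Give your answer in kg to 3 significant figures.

final mass ≈ 1800 kg

v_e = Isp · g₀ = 1584 × 9.8 = 15523.2 m/s.
From the ideal rocket equation, m₀/m_f = exp(Δv / v_e) = exp(1830 / 15523.2) = exp(0.1179) = 1.1251.
m_f = m₀ / 1.1251 = 2,020 / 1.1251 = 1,795.4 kg.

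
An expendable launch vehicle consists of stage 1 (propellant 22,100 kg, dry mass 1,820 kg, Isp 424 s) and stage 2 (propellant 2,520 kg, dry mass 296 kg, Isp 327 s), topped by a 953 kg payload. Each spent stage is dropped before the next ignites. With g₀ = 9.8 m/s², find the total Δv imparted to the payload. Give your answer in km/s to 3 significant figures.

Δv ≈ 10.2 km/s

Ignition mass of stage 1 = 22,100+1,820 + 2,520+296 + 953 = 27,689 kg.
Stage 1: m₀ = 27,689 kg, m_f = 27,689 − 22,100 = 5,589 kg; Δv = 424×9.8×ln(4.954) = 4155.2×1.6002 ≈ 6649 m/s.
Stage 2: m₀ = 3,769 kg, m_f = 3,769 − 2,520 = 1,249 kg; Δv = 327×9.8×ln(3.018) = 3204.6×1.1045 ≈ 3539 m/s.
Total Δv = 6649 + 3539 = 10188 m/s.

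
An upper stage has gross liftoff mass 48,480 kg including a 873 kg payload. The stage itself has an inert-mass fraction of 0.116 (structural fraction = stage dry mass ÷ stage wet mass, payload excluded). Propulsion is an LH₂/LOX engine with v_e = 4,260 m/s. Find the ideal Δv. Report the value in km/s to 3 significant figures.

Δv ≈ 8.63 km/s

Stage wet mass = m₀ − payload = 48,480 − 873 = 47,607 kg.
Stage dry mass = ε × stage wet mass = 0.116 × 47,607 = 5,522.41 kg.
Burnout mass m_f = stage dry + payload = 5,522.41 + 873 = 6,395.41 kg.
Using Δv = v_e ln(m₀/m_f): Δv = v_e · ln(48,480/6,395.41) = 4260.0 × ln(7.58) = 4260.0 × 2.0256 ≈ 8629 m/s.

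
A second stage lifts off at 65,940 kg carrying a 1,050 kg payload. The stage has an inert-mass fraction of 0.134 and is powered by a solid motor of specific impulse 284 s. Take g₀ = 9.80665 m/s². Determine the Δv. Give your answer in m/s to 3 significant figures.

Δv ≈ 5320 m/s

Stage wet mass = m₀ − payload = 65,940 − 1,050 = 64,890 kg.
Stage dry mass = ε × stage wet mass = 0.134 × 64,890 = 8,695.26 kg.
Burnout mass m_f = stage dry + payload = 8,695.26 + 1,050 = 9,745.26 kg.
v_e = Isp · g₀ = 284 × 9.80665 = 2785.1 m/s.
Δv = v_e · ln(65,940/9,745.26) = 2785.1 × ln(6.766) = 2785.1 × 1.9120 ≈ 5325 m/s.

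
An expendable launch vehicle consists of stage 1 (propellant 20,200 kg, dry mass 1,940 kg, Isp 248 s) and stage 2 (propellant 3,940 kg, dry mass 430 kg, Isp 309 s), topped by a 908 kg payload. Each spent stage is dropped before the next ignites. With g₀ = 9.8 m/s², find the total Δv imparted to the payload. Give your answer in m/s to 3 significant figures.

Δv ≈ 7400 m/s

Ignition mass of stage 1 = 20,200+1,940 + 3,940+430 + 908 = 27,418 kg.
Stage 1: m₀ = 27,418 kg, m_f = 27,418 − 20,200 = 7,218 kg; Δv = 248×9.8×ln(3.799) = 2430.4×1.3346 ≈ 3244 m/s.
Stage 2: m₀ = 5,278 kg, m_f = 5,278 − 3,940 = 1,338 kg; Δv = 309×9.8×ln(3.945) = 3028.2×1.3724 ≈ 4156 m/s.
Total Δv = 3244 + 4156 = 7400 m/s.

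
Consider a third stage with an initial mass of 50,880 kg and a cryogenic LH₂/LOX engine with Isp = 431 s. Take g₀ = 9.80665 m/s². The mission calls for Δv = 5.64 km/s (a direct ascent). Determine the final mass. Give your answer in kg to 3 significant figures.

final mass ≈ 13400 kg

v_e = Isp · g₀ = 431 × 9.80665 = 4226.7 m/s.
m₀/m_f = exp(Δv / v_e) = exp(5640 / 4226.7) = exp(1.3344) = 3.7977.
m_f = m₀ / 3.7977 = 50,880 / 3.7977 = 13,397.6 kg.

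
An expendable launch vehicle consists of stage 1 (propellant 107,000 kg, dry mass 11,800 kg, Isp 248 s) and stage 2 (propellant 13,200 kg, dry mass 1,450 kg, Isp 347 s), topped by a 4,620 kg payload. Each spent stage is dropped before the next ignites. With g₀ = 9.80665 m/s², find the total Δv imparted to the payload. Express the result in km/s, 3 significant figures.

Δv ≈ 7.56 km/s

Ignition mass of stage 1 = 107,000+11,800 + 13,200+1,450 + 4,620 = 138,070 kg.
Stage 1: m₀ = 138,070 kg, m_f = 138,070 − 107,000 = 31,070 kg; Δv = 248×9.80665×ln(4.444) = 2432.0×1.4915 ≈ 3627 m/s.
Stage 2: m₀ = 19,270 kg, m_f = 19,270 − 13,200 = 6,070 kg; Δv = 347×9.80665×ln(3.175) = 3402.9×1.1552 ≈ 3931 m/s.
Total Δv = 3627 + 3931 = 7558 m/s.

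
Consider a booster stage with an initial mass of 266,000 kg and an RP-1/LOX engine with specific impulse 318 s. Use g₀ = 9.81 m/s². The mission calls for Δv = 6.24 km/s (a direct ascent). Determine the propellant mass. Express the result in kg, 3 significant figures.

v_e = Isp · g₀ = 318 × 9.81 = 3119.6 m/s.
m₀/m_f = exp(Δv / v_e) = exp(6240 / 3119.6) = exp(2.0003) = 7.3910.
m_f = 266,000 / 7.3910 = 35,989.7 kg, so propellant = m₀ − m_f = 266,000 − 35,989.7 = 230,010.3 kg.

propellant mass ≈ 230000 kg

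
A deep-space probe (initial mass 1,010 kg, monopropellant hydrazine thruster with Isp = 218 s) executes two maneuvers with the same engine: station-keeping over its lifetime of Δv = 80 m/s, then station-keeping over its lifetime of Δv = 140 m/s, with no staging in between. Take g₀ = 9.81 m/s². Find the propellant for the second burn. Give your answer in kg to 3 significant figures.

propellant for the second burn ≈ 61.7 kg

v_e = Isp · g₀ = 218 × 9.81 = 2138.6 m/s.
After the first burn: m = 1010 × exp(−80/2138.6) = 1010 × 0.96328 = 972.913 kg.
After the second burn: m = 972.913 × exp(−140/2138.6) = 972.913 × 0.93663 = 911.26 kg.
Second-burn propellant = 972.913 − 911.26 = 61.653 kg.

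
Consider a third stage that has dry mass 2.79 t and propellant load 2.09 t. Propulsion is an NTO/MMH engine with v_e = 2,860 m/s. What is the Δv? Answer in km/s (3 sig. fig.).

m₀ = m_dry + m_prop = 2.79 + 2.09 = 4.88 t.
Using Δv = v_e ln(m₀/m_f): Δv = v_e · ln(m₀/m_f) = 2860.0 × ln(1.749) = 2860.0 × 0.5591 ≈ 1599.0 m/s.

Δv ≈ 1.60 km/s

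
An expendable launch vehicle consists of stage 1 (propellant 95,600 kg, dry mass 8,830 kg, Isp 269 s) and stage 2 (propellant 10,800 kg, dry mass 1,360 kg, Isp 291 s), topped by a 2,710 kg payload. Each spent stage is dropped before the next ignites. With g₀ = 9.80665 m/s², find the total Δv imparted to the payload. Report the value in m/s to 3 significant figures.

Δv ≈ 7960 m/s

Ignition mass of stage 1 = 95,600+8,830 + 10,800+1,360 + 2,710 = 119,300 kg.
Stage 1: m₀ = 119,300 kg, m_f = 119,300 − 95,600 = 23,700 kg; Δv = 269×9.80665×ln(5.034) = 2638.0×1.6162 ≈ 4263 m/s.
Stage 2: m₀ = 14,870 kg, m_f = 14,870 − 10,800 = 4,070 kg; Δv = 291×9.80665×ln(3.654) = 2853.7×1.2957 ≈ 3698 m/s.
Total Δv = 4263 + 3698 = 7961 m/s.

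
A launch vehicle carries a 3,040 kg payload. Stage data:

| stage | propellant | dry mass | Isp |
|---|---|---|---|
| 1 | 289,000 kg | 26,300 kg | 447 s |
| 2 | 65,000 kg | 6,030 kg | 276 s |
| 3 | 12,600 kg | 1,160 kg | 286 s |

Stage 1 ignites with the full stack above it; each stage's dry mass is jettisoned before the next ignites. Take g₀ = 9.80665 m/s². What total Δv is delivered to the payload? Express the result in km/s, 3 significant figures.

Δv ≈ 13.1 km/s

Ignition mass of stage 1 = 289,000+26,300 + 65,000+6,030 + 12,600+1,160 + 3,040 = 403,130 kg.
Stage 1: m₀ = 403,130 kg, m_f = 403,130 − 289,000 = 114,130 kg; Δv = 447×9.80665×ln(3.532) = 4383.6×1.2619 ≈ 5532 m/s.
Stage 2: m₀ = 87,830 kg, m_f = 87,830 − 65,000 = 22,830 kg; Δv = 276×9.80665×ln(3.847) = 2706.6×1.3473 ≈ 3647 m/s.
Stage 3: m₀ = 16,800 kg, m_f = 16,800 − 12,600 = 4,200 kg; Δv = 286×9.80665×ln(4) = 2804.7×1.3863 ≈ 3888 m/s.
Total Δv = 5532 + 3647 + 3888 = 13067 m/s.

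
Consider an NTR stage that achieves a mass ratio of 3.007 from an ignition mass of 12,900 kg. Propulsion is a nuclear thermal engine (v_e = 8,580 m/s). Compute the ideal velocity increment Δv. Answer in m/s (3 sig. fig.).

Δv ≈ 9450 m/s

Δv = v_e · ln(3.007) = 8580.0 × 1.1009 ≈ 9446.1 m/s.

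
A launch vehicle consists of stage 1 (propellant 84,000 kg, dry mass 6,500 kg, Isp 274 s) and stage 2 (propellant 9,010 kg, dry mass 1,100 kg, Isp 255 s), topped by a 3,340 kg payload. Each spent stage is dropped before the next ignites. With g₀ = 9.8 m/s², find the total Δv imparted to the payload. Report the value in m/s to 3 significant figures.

Δv ≈ 7200 m/s

Ignition mass of stage 1 = 84,000+6,500 + 9,010+1,100 + 3,340 = 103,950 kg.
Stage 1: m₀ = 103,950 kg, m_f = 103,950 − 84,000 = 19,950 kg; Δv = 274×9.8×ln(5.211) = 2685.2×1.6507 ≈ 4432 m/s.
Stage 2: m₀ = 13,450 kg, m_f = 13,450 − 9,010 = 4,440 kg; Δv = 255×9.8×ln(3.029) = 2499.0×1.1083 ≈ 2770 m/s.
Total Δv = 4432 + 2770 = 7202 m/s.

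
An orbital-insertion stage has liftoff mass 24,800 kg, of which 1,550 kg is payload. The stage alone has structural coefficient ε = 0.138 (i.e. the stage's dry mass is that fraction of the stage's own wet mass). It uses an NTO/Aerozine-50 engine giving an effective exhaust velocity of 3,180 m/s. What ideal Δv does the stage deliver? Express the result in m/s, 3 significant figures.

Stage wet mass = m₀ − payload = 24,800 − 1,550 = 23,250 kg.
Stage dry mass = ε × stage wet mass = 0.138 × 23,250 = 3,208.5 kg.
Burnout mass m_f = stage dry + payload = 3,208.5 + 1,550 = 4,758.5 kg.
By the Tsiolkovsky rocket equation, Δv = v_e · ln(24,800/4,758.5) = 3180.0 × ln(5.212) = 3180.0 × 1.6509 ≈ 5250 m/s.

Δv ≈ 5250 m/s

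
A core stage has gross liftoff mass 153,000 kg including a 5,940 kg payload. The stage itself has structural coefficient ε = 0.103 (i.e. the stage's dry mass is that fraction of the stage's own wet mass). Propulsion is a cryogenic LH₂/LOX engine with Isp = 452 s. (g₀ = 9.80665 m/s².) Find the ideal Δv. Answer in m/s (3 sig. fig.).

Δv ≈ 8780 m/s

Stage wet mass = m₀ − payload = 153,000 − 5,940 = 147,060 kg.
Stage dry mass = ε × stage wet mass = 0.103 × 147,060 = 15,147.2 kg.
Burnout mass m_f = stage dry + payload = 15,147.2 + 5,940 = 21,087.2 kg.
v_e = Isp · g₀ = 452 × 9.80665 = 4432.6 m/s.
Δv = v_e · ln(153,000/21,087.2) = 4432.6 × ln(7.256) = 4432.6 × 1.9818 ≈ 8784 m/s.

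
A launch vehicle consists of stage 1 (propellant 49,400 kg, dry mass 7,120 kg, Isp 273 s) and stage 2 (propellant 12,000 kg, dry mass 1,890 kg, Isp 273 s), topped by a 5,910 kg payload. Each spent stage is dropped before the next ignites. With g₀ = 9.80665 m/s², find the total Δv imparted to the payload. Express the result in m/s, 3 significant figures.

Δv ≈ 5280 m/s

Ignition mass of stage 1 = 49,400+7,120 + 12,000+1,890 + 5,910 = 76,320 kg.
Stage 1: m₀ = 76,320 kg, m_f = 76,320 − 49,400 = 26,920 kg; Δv = 273×9.80665×ln(2.835) = 2677.2×1.0421 ≈ 2790 m/s.
Stage 2: m₀ = 19,800 kg, m_f = 19,800 − 12,000 = 7,800 kg; Δv = 273×9.80665×ln(2.538) = 2677.2×0.9316 ≈ 2494 m/s.
Total Δv = 2790 + 2494 = 5284 m/s.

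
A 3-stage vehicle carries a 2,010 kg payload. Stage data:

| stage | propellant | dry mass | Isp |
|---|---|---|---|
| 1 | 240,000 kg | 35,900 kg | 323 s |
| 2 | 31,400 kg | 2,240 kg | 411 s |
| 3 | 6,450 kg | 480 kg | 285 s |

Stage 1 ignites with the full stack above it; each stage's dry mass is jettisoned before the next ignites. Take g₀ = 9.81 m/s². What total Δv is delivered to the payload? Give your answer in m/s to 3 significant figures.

Δv ≈ 13400 m/s

Ignition mass of stage 1 = 240,000+35,900 + 31,400+2,240 + 6,450+480 + 2,010 = 318,480 kg.
Stage 1: m₀ = 318,480 kg, m_f = 318,480 − 240,000 = 78,480 kg; Δv = 323×9.81×ln(4.058) = 3168.6×1.4007 ≈ 4438 m/s.
Stage 2: m₀ = 42,580 kg, m_f = 42,580 − 31,400 = 11,180 kg; Δv = 411×9.81×ln(3.809) = 4031.9×1.3373 ≈ 5392 m/s.
Stage 3: m₀ = 8,940 kg, m_f = 8,940 − 6,450 = 2,490 kg; Δv = 285×9.81×ln(3.59) = 2795.9×1.2783 ≈ 3574 m/s.
Total Δv = 4438 + 5392 + 3574 = 13404 m/s.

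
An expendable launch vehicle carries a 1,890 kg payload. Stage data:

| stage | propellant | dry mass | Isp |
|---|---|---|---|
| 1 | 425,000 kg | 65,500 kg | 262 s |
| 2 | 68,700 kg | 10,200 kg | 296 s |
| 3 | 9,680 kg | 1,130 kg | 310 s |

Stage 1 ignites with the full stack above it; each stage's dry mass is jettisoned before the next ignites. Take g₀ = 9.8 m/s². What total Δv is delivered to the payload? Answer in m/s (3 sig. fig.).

Ignition mass of stage 1 = 425,000+65,500 + 68,700+10,200 + 9,680+1,130 + 1,890 = 582,100 kg.
Stage 1: m₀ = 582,100 kg, m_f = 582,100 − 425,000 = 157,100 kg; Δv = 262×9.8×ln(3.705) = 2567.6×1.3098 ≈ 3363 m/s.
Stage 2: m₀ = 91,600 kg, m_f = 91,600 − 68,700 = 22,900 kg; Δv = 296×9.8×ln(4) = 2900.8×1.3863 ≈ 4021 m/s.
Stage 3: m₀ = 12,700 kg, m_f = 12,700 − 9,680 = 3,020 kg; Δv = 310×9.8×ln(4.205) = 3038.0×1.4363 ≈ 4364 m/s.
Total Δv = 3363 + 4021 + 4364 = 11748 m/s.

Δv ≈ 11700 m/s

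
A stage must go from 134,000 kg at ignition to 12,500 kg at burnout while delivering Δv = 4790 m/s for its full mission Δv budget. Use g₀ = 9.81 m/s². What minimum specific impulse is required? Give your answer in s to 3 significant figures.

Isp ≈ 206 s

ln(m₀/m_f) = ln(134000/12500) = ln(10.72) = 2.3721.
v_e = Δv / ln(m₀/m_f) = 4790 / 2.3721 = 2019.3 m/s.
Isp = v_e / g₀ = 2019.3 / 9.81 = 205.8 s.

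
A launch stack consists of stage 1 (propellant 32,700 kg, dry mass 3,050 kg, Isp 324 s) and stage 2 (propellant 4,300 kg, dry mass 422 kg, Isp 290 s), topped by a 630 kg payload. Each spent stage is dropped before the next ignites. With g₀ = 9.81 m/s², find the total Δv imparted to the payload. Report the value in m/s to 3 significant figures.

Δv ≈ 9670 m/s

Ignition mass of stage 1 = 32,700+3,050 + 4,300+422 + 630 = 41,102 kg.
Stage 1: m₀ = 41,102 kg, m_f = 41,102 − 32,700 = 8,402 kg; Δv = 324×9.81×ln(4.892) = 3178.4×1.5876 ≈ 5046 m/s.
Stage 2: m₀ = 5,352 kg, m_f = 5,352 − 4,300 = 1,052 kg; Δv = 290×9.81×ln(5.087) = 2844.9×1.6268 ≈ 4628 m/s.
Total Δv = 5046 + 4628 = 9674 m/s.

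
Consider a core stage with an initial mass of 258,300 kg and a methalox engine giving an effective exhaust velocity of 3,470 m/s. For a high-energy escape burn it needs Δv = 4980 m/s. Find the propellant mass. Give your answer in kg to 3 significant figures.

propellant mass ≈ 197000 kg

Rocket equation: m₀/m_f = exp(Δv / v_e) = exp(4980 / 3470.0) = exp(1.4352) = 4.2003.
m_f = 258,300 / 4.2003 = 61,495.6 kg, so propellant = m₀ − m_f = 258,300 − 61,495.6 = 196,804.4 kg.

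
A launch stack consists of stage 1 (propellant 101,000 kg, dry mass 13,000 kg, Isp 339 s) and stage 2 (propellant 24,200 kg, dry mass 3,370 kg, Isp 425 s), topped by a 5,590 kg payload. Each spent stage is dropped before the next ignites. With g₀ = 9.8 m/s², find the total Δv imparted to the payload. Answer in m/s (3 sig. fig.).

Δv ≈ 9300 m/s

Ignition mass of stage 1 = 101,000+13,000 + 24,200+3,370 + 5,590 = 147,160 kg.
Stage 1: m₀ = 147,160 kg, m_f = 147,160 − 101,000 = 46,160 kg; Δv = 339×9.8×ln(3.188) = 3322.2×1.1594 ≈ 3852 m/s.
Stage 2: m₀ = 33,160 kg, m_f = 33,160 − 24,200 = 8,960 kg; Δv = 425×9.8×ln(3.701) = 4165.0×1.3086 ≈ 5450 m/s.
Total Δv = 3852 + 5450 = 9302 m/s.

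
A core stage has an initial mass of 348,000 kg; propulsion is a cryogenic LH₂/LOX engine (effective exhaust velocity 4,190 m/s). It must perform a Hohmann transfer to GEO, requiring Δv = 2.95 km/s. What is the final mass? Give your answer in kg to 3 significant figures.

final mass ≈ 172000 kg

From the ideal rocket equation, m₀/m_f = exp(Δv / v_e) = exp(2950 / 4190.0) = exp(0.7041) = 2.0219.
m_f = m₀ / 2.0219 = 348,000 / 2.0219 = 172,115 kg.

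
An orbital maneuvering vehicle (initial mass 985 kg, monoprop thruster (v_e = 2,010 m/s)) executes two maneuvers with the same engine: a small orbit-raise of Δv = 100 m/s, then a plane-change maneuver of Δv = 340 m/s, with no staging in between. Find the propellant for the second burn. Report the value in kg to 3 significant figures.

propellant for the second burn ≈ 146 kg

After the first burn: m = 985 × exp(−100/2010.0) = 985 × 0.95147 = 937.198 kg.
After the second burn: m = 937.198 × exp(−340/2010.0) = 937.198 × 0.84438 = 791.351 kg.
Second-burn propellant = 937.198 − 791.351 = 145.847 kg.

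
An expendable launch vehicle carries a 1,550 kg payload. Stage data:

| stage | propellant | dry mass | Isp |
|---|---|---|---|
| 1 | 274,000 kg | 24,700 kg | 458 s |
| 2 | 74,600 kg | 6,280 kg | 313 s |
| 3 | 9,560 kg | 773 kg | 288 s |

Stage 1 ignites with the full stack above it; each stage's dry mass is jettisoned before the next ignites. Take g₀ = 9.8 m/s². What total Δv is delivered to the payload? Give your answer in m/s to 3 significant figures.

Δv ≈ 15000 m/s

Ignition mass of stage 1 = 274,000+24,700 + 74,600+6,280 + 9,560+773 + 1,550 = 391,463 kg.
Stage 1: m₀ = 391,463 kg, m_f = 391,463 − 274,000 = 117,463 kg; Δv = 458×9.8×ln(3.333) = 4488.4×1.2038 ≈ 5403 m/s.
Stage 2: m₀ = 92,763 kg, m_f = 92,763 − 74,600 = 18,163 kg; Δv = 313×9.8×ln(5.107) = 3067.4×1.6307 ≈ 5002 m/s.
Stage 3: m₀ = 11,883 kg, m_f = 11,883 − 9,560 = 2,323 kg; Δv = 288×9.8×ln(5.115) = 2822.4×1.6322 ≈ 4607 m/s.
Total Δv = 5403 + 5002 + 4607 = 15012 m/s.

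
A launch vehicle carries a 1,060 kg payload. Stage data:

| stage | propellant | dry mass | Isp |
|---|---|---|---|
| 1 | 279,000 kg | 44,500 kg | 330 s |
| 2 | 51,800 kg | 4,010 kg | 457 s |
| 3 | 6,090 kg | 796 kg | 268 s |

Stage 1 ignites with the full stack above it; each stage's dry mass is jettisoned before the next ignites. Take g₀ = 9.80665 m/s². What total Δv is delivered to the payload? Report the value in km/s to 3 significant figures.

Δv ≈ 15.4 km/s

Ignition mass of stage 1 = 279,000+44,500 + 51,800+4,010 + 6,090+796 + 1,060 = 387,256 kg.
Stage 1: m₀ = 387,256 kg, m_f = 387,256 − 279,000 = 108,256 kg; Δv = 330×9.80665×ln(3.577) = 3236.2×1.2746 ≈ 4125 m/s.
Stage 2: m₀ = 63,756 kg, m_f = 63,756 − 51,800 = 11,956 kg; Δv = 457×9.80665×ln(5.333) = 4481.6×1.6738 ≈ 7502 m/s.
Stage 3: m₀ = 7,946 kg, m_f = 7,946 − 6,090 = 1,856 kg; Δv = 268×9.80665×ln(4.281) = 2628.2×1.4542 ≈ 3822 m/s.
Total Δv = 4125 + 7502 + 3822 = 15449 m/s.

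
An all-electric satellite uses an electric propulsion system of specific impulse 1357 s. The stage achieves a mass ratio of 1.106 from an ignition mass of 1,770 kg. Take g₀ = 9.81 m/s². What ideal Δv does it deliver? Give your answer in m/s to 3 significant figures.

Δv ≈ 1340 m/s

v_e = Isp · g₀ = 1357 × 9.81 = 13312.2 m/s.
Δv = v_e · ln(1.106) = 13312.2 × 0.1007 ≈ 1341.2 m/s.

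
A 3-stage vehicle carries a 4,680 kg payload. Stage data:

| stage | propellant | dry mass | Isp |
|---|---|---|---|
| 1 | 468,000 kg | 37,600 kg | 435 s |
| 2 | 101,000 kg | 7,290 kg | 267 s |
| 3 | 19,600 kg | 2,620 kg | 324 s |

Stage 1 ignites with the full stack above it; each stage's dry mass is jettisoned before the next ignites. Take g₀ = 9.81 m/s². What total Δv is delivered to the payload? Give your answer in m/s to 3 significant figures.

Ignition mass of stage 1 = 468,000+37,600 + 101,000+7,290 + 19,600+2,620 + 4,680 = 640,790 kg.
Stage 1: m₀ = 640,790 kg, m_f = 640,790 − 468,000 = 172,790 kg; Δv = 435×9.81×ln(3.708) = 4267.4×1.3106 ≈ 5593 m/s.
Stage 2: m₀ = 135,190 kg, m_f = 135,190 − 101,000 = 34,190 kg; Δv = 267×9.81×ln(3.954) = 2619.3×1.3747 ≈ 3601 m/s.
Stage 3: m₀ = 26,900 kg, m_f = 26,900 − 19,600 = 7,300 kg; Δv = 324×9.81×ln(3.685) = 3178.4×1.3043 ≈ 4145 m/s.
Total Δv = 5593 + 3601 + 4145 = 13339 m/s.

Δv ≈ 13300 m/s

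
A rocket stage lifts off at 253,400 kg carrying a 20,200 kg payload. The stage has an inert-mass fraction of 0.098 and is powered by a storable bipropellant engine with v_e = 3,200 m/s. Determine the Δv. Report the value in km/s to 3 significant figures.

Δv ≈ 5.67 km/s

Stage wet mass = m₀ − payload = 253,400 − 20,200 = 233,200 kg.
Stage dry mass = ε × stage wet mass = 0.098 × 233,200 = 22,853.6 kg.
Burnout mass m_f = stage dry + payload = 22,853.6 + 20,200 = 43,053.6 kg.
Δv = v_e · ln(253,400/43,053.6) = 3200.0 × ln(5.886) = 3200.0 × 1.7725 ≈ 5672 m/s.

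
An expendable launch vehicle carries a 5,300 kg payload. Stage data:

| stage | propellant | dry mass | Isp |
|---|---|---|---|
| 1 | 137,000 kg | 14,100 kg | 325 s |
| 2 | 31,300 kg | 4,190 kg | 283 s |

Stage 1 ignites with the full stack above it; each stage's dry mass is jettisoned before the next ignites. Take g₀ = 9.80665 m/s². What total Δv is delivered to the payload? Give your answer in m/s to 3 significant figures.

Δv ≈ 8040 m/s

Ignition mass of stage 1 = 137,000+14,100 + 31,300+4,190 + 5,300 = 191,890 kg.
Stage 1: m₀ = 191,890 kg, m_f = 191,890 − 137,000 = 54,890 kg; Δv = 325×9.80665×ln(3.496) = 3187.2×1.2516 ≈ 3989 m/s.
Stage 2: m₀ = 40,790 kg, m_f = 40,790 − 31,300 = 9,490 kg; Δv = 283×9.80665×ln(4.298) = 2775.3×1.4582 ≈ 4047 m/s.
Total Δv = 3989 + 4047 = 8036 m/s.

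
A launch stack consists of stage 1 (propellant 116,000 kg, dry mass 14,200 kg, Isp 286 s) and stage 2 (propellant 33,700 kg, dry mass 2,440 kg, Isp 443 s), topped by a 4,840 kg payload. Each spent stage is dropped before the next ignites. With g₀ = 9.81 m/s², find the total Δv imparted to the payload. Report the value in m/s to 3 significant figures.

Ignition mass of stage 1 = 116,000+14,200 + 33,700+2,440 + 4,840 = 171,180 kg.
Stage 1: m₀ = 171,180 kg, m_f = 171,180 − 116,000 = 55,180 kg; Δv = 286×9.81×ln(3.102) = 2805.7×1.1321 ≈ 3176 m/s.
Stage 2: m₀ = 40,980 kg, m_f = 40,980 − 33,700 = 7,280 kg; Δv = 443×9.81×ln(5.629) = 4345.8×1.7280 ≈ 7509 m/s.
Total Δv = 3176 + 7509 = 10685 m/s.

Δv ≈ 10700 m/s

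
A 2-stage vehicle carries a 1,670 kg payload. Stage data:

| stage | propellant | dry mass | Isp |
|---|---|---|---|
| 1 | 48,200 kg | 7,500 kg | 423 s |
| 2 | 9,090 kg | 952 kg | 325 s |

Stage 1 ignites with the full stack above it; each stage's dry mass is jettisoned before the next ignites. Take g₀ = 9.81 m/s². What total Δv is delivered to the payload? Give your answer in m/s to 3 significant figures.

Ignition mass of stage 1 = 48,200+7,500 + 9,090+952 + 1,670 = 67,412 kg.
Stage 1: m₀ = 67,412 kg, m_f = 67,412 − 48,200 = 19,212 kg; Δv = 423×9.81×ln(3.509) = 4149.6×1.2553 ≈ 5209 m/s.
Stage 2: m₀ = 11,712 kg, m_f = 11,712 − 9,090 = 2,622 kg; Δv = 325×9.81×ln(4.467) = 3188.2×1.4967 ≈ 4772 m/s.
Total Δv = 5209 + 4772 = 9981 m/s.

Δv ≈ 9980 m/s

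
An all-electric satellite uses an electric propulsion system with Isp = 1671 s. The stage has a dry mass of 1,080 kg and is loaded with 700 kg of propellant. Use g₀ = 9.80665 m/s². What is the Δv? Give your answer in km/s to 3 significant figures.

Δv ≈ 8.19 km/s

v_e = Isp · g₀ = 1671 × 9.80665 = 16386.9 m/s.
m₀ = m_dry + m_prop = 1,080 + 700 = 1,780 kg.
Δv = v_e · ln(m₀/m_f) = 16386.9 × ln(1.648) = 16386.9 × 0.4997 ≈ 8187.8 m/s.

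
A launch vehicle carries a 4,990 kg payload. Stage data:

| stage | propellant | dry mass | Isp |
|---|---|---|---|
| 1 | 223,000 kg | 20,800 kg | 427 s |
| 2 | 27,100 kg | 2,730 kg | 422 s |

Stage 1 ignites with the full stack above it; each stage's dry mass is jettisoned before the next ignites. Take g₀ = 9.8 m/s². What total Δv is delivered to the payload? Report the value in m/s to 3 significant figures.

Δv ≈ 13000 m/s

Ignition mass of stage 1 = 223,000+20,800 + 27,100+2,730 + 4,990 = 278,620 kg.
Stage 1: m₀ = 278,620 kg, m_f = 278,620 − 223,000 = 55,620 kg; Δv = 427×9.8×ln(5.009) = 4184.6×1.6113 ≈ 6743 m/s.
Stage 2: m₀ = 34,820 kg, m_f = 34,820 − 27,100 = 7,720 kg; Δv = 422×9.8×ln(4.51) = 4135.6×1.5064 ≈ 6230 m/s.
Total Δv = 6743 + 6230 = 12973 m/s.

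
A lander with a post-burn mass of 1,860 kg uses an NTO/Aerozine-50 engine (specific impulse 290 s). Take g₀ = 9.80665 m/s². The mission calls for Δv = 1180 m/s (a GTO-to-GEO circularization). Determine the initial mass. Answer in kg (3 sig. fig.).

initial mass ≈ 2820 kg

v_e = Isp · g₀ = 290 × 9.80665 = 2843.9 m/s.
m₀/m_f = exp(Δv / v_e) = exp(1180 / 2843.9) = exp(0.4149) = 1.5142.
m₀ = m_f × 1.5142 = 1,860 × 1.5142 = 2,816.41 kg.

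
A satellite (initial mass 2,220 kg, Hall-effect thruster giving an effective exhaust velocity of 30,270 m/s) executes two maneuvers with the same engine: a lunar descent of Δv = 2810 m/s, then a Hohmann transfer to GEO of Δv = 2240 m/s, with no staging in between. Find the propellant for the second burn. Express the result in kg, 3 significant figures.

propellant for the second burn ≈ 144 kg

After the first burn: m = 2220 × exp(−2810/30270.0) = 2220 × 0.91135 = 2,023.2 kg.
After the second burn: m = 2,023.2 × exp(−2240/30270.0) = 2,023.2 × 0.92867 = 1,878.89 kg.
Second-burn propellant = 2,023.2 − 1,878.89 = 144.31 kg.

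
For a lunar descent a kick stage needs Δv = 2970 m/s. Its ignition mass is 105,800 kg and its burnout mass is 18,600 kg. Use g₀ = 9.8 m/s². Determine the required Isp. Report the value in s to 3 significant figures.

ln(m₀/m_f) = ln(105800/18600) = ln(5.688) = 1.7384.
Rocket equation: v_e = Δv / ln(m₀/m_f) = 2970 / 1.7384 = 1708.5 m/s.
Isp = v_e / g₀ = 1708.5 / 9.8 = 174.3 s.

Isp ≈ 174 s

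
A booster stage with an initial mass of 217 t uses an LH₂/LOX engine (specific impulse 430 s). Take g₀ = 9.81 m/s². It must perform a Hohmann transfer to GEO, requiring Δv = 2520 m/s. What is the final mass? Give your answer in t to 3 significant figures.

v_e = Isp · g₀ = 430 × 9.81 = 4218.3 m/s.
m₀/m_f = exp(Δv / v_e) = exp(2520 / 4218.3) = exp(0.5974) = 1.8174.
m_f = m₀ / 1.8174 = 217 / 1.8174 = 119.401 t.

final mass ≈ 119 t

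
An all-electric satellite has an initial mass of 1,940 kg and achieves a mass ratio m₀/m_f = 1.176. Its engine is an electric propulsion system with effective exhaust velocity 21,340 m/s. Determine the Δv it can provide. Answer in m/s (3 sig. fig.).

From the ideal rocket equation, Δv = v_e · ln(1.176) = 21340.0 × 0.1621 ≈ 3459.6 m/s.

Δv ≈ 3460 m/s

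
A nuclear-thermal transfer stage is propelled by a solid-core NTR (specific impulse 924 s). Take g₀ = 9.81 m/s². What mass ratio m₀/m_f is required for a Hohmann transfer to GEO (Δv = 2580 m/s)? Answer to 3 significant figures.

v_e = Isp · g₀ = 924 × 9.81 = 9064.4 m/s.
m₀/m_f = exp(Δv / v_e) = exp(2580 / 9064.4) = exp(0.2846) = 1.3293.

mass ratio ≈ 1.33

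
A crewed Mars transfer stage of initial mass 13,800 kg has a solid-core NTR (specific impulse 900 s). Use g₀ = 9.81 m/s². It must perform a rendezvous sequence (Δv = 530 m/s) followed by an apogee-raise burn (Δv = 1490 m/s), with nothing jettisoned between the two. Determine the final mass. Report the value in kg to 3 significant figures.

final mass ≈ 11000 kg

v_e = Isp · g₀ = 900 × 9.81 = 8829.0 m/s.
After the first burn: m = 13800 × exp(−530/8829.0) = 13800 × 0.94174 = 12,996 kg.
After the second burn: m = 12,996 × exp(−1490/8829.0) = 12,996 × 0.84471 = 10,977.9 kg.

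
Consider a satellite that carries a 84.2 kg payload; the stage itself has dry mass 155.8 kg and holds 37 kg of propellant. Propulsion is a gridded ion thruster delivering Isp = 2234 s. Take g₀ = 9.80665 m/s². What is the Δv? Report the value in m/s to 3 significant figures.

v_e = Isp · g₀ = 2234 × 9.80665 = 21908.1 m/s.
m₀ = payload + dry + propellant = 84.2 + 155.8 + 37 = 277 kg.
m_f = payload + dry = 84.2 + 155.8 = 240 kg.
Δv = v_e · ln(m₀/m_f) = 21908.1 × ln(1.154) = 21908.1 × 0.1434 ≈ 3141.1 m/s.

Δv ≈ 3140 m/s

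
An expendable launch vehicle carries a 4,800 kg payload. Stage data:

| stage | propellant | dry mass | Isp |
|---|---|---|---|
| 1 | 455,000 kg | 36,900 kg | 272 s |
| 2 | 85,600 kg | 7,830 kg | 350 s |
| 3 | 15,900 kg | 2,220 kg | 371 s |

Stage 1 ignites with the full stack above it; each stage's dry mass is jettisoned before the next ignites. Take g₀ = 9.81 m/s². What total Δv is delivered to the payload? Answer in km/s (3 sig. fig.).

Δv ≈ 12.6 km/s

Ignition mass of stage 1 = 455,000+36,900 + 85,600+7,830 + 15,900+2,220 + 4,800 = 608,250 kg.
Stage 1: m₀ = 608,250 kg, m_f = 608,250 − 455,000 = 153,250 kg; Δv = 272×9.81×ln(3.969) = 2668.3×1.3785 ≈ 3678 m/s.
Stage 2: m₀ = 116,350 kg, m_f = 116,350 − 85,600 = 30,750 kg; Δv = 350×9.81×ln(3.784) = 3433.5×1.3307 ≈ 4569 m/s.
Stage 3: m₀ = 22,920 kg, m_f = 22,920 − 15,900 = 7,020 kg; Δv = 371×9.81×ln(3.265) = 3639.5×1.1832 ≈ 4306 m/s.
Total Δv = 3678 + 4569 + 4306 = 12553 m/s.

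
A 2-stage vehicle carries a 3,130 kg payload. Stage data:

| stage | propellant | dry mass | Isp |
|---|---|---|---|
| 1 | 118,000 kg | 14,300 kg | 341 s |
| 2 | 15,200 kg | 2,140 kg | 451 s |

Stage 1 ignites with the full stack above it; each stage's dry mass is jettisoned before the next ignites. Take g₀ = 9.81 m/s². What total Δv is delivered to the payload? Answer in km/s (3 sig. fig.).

Ignition mass of stage 1 = 118,000+14,300 + 15,200+2,140 + 3,130 = 152,770 kg.
Stage 1: m₀ = 152,770 kg, m_f = 152,770 − 118,000 = 34,770 kg; Δv = 341×9.81×ln(4.394) = 3345.2×1.4802 ≈ 4952 m/s.
Stage 2: m₀ = 20,470 kg, m_f = 20,470 − 15,200 = 5,270 kg; Δv = 451×9.81×ln(3.884) = 4424.3×1.3569 ≈ 6003 m/s.
Total Δv = 4952 + 6003 = 10955 m/s.

Δv ≈ 11.0 km/s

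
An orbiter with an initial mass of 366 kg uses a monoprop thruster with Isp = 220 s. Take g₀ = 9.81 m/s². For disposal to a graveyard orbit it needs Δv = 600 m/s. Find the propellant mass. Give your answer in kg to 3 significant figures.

v_e = Isp · g₀ = 220 × 9.81 = 2158.2 m/s.
m₀/m_f = exp(Δv / v_e) = exp(600 / 2158.2) = exp(0.2780) = 1.3205.
m_f = 366 / 1.3205 = 277.168 kg, so propellant = m₀ − m_f = 366 − 277.168 = 88.832 kg.

propellant mass ≈ 88.8 kg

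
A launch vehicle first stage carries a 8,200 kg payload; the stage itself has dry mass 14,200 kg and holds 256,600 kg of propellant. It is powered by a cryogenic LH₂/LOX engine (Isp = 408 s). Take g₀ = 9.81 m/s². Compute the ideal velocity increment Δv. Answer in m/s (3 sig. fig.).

v_e = Isp · g₀ = 408 × 9.81 = 4002.5 m/s.
m₀ = payload + dry + propellant = 8,200 + 14,200 + 256,600 = 279,000 kg.
m_f = payload + dry = 8,200 + 14,200 = 22,400 kg.
Rocket equation: Δv = v_e · ln(m₀/m_f) = 4002.5 × ln(12.46) = 4002.5 × 2.5222 ≈ 10094.9 m/s.

Δv ≈ 10100 m/s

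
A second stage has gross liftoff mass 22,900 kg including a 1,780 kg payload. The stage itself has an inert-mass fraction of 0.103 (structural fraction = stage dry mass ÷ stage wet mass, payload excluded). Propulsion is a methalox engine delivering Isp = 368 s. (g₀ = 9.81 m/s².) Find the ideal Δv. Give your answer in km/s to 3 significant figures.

Stage wet mass = m₀ − payload = 22,900 − 1,780 = 21,120 kg.
Stage dry mass = ε × stage wet mass = 0.103 × 21,120 = 2,175.36 kg.
Burnout mass m_f = stage dry + payload = 2,175.36 + 1,780 = 3,955.36 kg.
v_e = Isp · g₀ = 368 × 9.81 = 3610.1 m/s.
By the Tsiolkovsky rocket equation, Δv = v_e · ln(22,900/3,955.36) = 3610.1 × ln(5.79) = 3610.1 × 1.7561 ≈ 6340 m/s.

Δv ≈ 6.34 km/s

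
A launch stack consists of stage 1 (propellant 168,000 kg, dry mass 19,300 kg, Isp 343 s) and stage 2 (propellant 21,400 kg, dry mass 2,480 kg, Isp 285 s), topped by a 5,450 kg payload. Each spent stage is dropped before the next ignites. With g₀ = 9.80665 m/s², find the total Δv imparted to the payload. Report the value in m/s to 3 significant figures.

Ignition mass of stage 1 = 168,000+19,300 + 21,400+2,480 + 5,450 = 216,630 kg.
Stage 1: m₀ = 216,630 kg, m_f = 216,630 − 168,000 = 48,630 kg; Δv = 343×9.80665×ln(4.455) = 3363.7×1.4940 ≈ 5025 m/s.
Stage 2: m₀ = 29,330 kg, m_f = 29,330 − 21,400 = 7,930 kg; Δv = 285×9.80665×ln(3.699) = 2794.9×1.3080 ≈ 3656 m/s.
Total Δv = 5025 + 3656 = 8681 m/s.

Δv ≈ 8680 m/s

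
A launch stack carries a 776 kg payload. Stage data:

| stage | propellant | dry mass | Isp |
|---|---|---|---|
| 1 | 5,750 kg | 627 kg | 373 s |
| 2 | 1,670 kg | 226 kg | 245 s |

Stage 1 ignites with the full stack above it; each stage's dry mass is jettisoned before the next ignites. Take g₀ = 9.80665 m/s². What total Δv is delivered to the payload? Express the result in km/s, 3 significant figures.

Δv ≈ 6.05 km/s

Ignition mass of stage 1 = 5,750+627 + 1,670+226 + 776 = 9,049 kg.
Stage 1: m₀ = 9,049 kg, m_f = 9,049 − 5,750 = 3,299 kg; Δv = 373×9.80665×ln(2.743) = 3657.9×1.0090 ≈ 3691 m/s.
Stage 2: m₀ = 2,672 kg, m_f = 2,672 − 1,670 = 1,002 kg; Δv = 245×9.80665×ln(2.667) = 2402.6×0.9808 ≈ 2357 m/s.
Total Δv = 3691 + 2357 = 6048 m/s.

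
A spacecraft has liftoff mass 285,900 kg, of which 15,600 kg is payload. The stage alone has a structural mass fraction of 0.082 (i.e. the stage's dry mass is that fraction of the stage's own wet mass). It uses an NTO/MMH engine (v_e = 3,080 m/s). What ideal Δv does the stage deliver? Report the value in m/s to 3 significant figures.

Δv ≈ 6230 m/s

Stage wet mass = m₀ − payload = 285,900 − 15,600 = 270,300 kg.
Stage dry mass = ε × stage wet mass = 0.082 × 270,300 = 22,164.6 kg.
Burnout mass m_f = stage dry + payload = 22,164.6 + 15,600 = 37,764.6 kg.
Rocket equation: Δv = v_e · ln(285,900/37,764.6) = 3080.0 × ln(7.571) = 3080.0 × 2.0243 ≈ 6235 m/s.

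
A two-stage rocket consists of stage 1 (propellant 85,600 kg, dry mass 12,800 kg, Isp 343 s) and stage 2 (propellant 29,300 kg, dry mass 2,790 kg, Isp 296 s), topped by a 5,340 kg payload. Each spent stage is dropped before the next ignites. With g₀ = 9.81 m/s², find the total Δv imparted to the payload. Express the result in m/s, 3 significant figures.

Ignition mass of stage 1 = 85,600+12,800 + 29,300+2,790 + 5,340 = 135,830 kg.
Stage 1: m₀ = 135,830 kg, m_f = 135,830 − 85,600 = 50,230 kg; Δv = 343×9.81×ln(2.704) = 3364.8×0.9948 ≈ 3347 m/s.
Stage 2: m₀ = 37,430 kg, m_f = 37,430 − 29,300 = 8,130 kg; Δv = 296×9.81×ln(4.604) = 2903.8×1.5269 ≈ 4434 m/s.
Total Δv = 3347 + 4434 = 7781 m/s.

Δv ≈ 7780 m/s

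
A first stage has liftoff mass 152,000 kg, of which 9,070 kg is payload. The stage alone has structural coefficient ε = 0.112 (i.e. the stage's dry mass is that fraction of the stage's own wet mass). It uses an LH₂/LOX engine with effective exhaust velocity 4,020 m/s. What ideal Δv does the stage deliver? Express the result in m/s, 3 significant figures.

Stage wet mass = m₀ − payload = 152,000 − 9,070 = 142,930 kg.
Stage dry mass = ε × stage wet mass = 0.112 × 142,930 = 16,008.2 kg.
Burnout mass m_f = stage dry + payload = 16,008.2 + 9,070 = 25,078.2 kg.
Δv = v_e · ln(152,000/25,078.2) = 4020.0 × ln(6.061) = 4020.0 × 1.8019 ≈ 7244 m/s.

Δv ≈ 7240 m/s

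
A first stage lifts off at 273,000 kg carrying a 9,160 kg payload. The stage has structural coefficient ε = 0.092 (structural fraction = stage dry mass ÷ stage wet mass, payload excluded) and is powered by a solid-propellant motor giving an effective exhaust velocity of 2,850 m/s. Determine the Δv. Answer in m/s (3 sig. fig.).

Stage wet mass = m₀ − payload = 273,000 − 9,160 = 263,840 kg.
Stage dry mass = ε × stage wet mass = 0.092 × 263,840 = 24,273.3 kg.
Burnout mass m_f = stage dry + payload = 24,273.3 + 9,160 = 33,433.3 kg.
Rocket equation: Δv = v_e · ln(273,000/33,433.3) = 2850.0 × ln(8.166) = 2850.0 × 2.0999 ≈ 5985 m/s.

Δv ≈ 5980 m/s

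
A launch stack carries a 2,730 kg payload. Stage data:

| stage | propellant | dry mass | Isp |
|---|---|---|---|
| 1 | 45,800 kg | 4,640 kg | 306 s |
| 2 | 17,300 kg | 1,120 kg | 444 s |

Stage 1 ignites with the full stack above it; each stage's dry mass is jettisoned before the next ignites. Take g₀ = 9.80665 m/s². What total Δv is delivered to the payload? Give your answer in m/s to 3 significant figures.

Ignition mass of stage 1 = 45,800+4,640 + 17,300+1,120 + 2,730 = 71,590 kg.
Stage 1: m₀ = 71,590 kg, m_f = 71,590 − 45,800 = 25,790 kg; Δv = 306×9.80665×ln(2.776) = 3000.8×1.0210 ≈ 3064 m/s.
Stage 2: m₀ = 21,150 kg, m_f = 21,150 − 17,300 = 3,850 kg; Δv = 444×9.80665×ln(5.494) = 4354.2×1.7036 ≈ 7418 m/s.
Total Δv = 3064 + 7418 = 10482 m/s.

Δv ≈ 10500 m/s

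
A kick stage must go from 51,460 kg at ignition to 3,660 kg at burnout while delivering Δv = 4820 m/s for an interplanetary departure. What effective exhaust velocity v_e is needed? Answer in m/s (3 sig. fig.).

v_e ≈ 1820 m/s

ln(m₀/m_f) = ln(51460/3660) = ln(14.06) = 2.6433.
By the Tsiolkovsky rocket equation, v_e = Δv / ln(m₀/m_f) = 4820 / 2.6433 = 1823.4 m/s.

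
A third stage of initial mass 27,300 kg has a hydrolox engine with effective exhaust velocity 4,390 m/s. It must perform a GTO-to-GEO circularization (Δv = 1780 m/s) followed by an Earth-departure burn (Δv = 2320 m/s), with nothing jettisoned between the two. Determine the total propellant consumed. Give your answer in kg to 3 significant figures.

After the first burn: m = 27300 × exp(−1780/4390.0) = 27300 × 0.66667 = 18,200.1 kg.
After the second burn: m = 18,200.1 × exp(−2320/4390.0) = 18,200.1 × 0.58950 = 10,729 kg.
Total propellant = m₀ − m_final = 27300 − 10,729 = 16,571 kg.

total propellant consumed ≈ 16600 kg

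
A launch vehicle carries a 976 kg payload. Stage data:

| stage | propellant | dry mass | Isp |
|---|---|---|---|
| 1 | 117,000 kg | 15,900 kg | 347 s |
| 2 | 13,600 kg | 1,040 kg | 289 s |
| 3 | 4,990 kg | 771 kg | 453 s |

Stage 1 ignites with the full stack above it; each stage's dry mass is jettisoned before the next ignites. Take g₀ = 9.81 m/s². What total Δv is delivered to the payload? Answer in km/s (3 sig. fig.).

Δv ≈ 13.7 km/s

Ignition mass of stage 1 = 117,000+15,900 + 13,600+1,040 + 4,990+771 + 976 = 154,277 kg.
Stage 1: m₀ = 154,277 kg, m_f = 154,277 − 117,000 = 37,277 kg; Δv = 347×9.81×ln(4.139) = 3404.1×1.4204 ≈ 4835 m/s.
Stage 2: m₀ = 21,377 kg, m_f = 21,377 − 13,600 = 7,777 kg; Δv = 289×9.81×ln(2.749) = 2835.1×1.0111 ≈ 2867 m/s.
Stage 3: m₀ = 6,737 kg, m_f = 6,737 − 4,990 = 1,747 kg; Δv = 453×9.81×ln(3.856) = 4443.9×1.3497 ≈ 5998 m/s.
Total Δv = 4835 + 2867 + 5998 = 13700 m/s.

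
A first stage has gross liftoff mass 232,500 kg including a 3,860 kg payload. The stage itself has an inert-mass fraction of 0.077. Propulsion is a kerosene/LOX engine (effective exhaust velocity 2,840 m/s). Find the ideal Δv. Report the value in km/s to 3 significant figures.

Stage wet mass = m₀ − payload = 232,500 − 3,860 = 228,640 kg.
Stage dry mass = ε × stage wet mass = 0.077 × 228,640 = 17,605.3 kg.
Burnout mass m_f = stage dry + payload = 17,605.3 + 3,860 = 21,465.3 kg.
Δv = v_e · ln(232,500/21,465.3) = 2840.0 × ln(10.83) = 2840.0 × 2.3825 ≈ 6766 m/s.

Δv ≈ 6.77 km/s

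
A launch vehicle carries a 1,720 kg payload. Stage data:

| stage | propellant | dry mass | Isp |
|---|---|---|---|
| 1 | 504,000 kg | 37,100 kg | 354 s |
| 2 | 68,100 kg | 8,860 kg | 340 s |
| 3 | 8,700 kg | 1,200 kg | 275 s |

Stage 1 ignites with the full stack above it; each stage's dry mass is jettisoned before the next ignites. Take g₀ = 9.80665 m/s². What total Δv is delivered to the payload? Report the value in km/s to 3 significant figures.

Δv ≈ 14.2 km/s

Ignition mass of stage 1 = 504,000+37,100 + 68,100+8,860 + 8,700+1,200 + 1,720 = 629,680 kg.
Stage 1: m₀ = 629,680 kg, m_f = 629,680 − 504,000 = 125,680 kg; Δv = 354×9.80665×ln(5.01) = 3471.6×1.6115 ≈ 5594 m/s.
Stage 2: m₀ = 88,580 kg, m_f = 88,580 − 68,100 = 20,480 kg; Δv = 340×9.80665×ln(4.325) = 3334.3×1.4645 ≈ 4883 m/s.
Stage 3: m₀ = 11,620 kg, m_f = 11,620 − 8,700 = 2,920 kg; Δv = 275×9.80665×ln(3.979) = 2696.8×1.3811 ≈ 3725 m/s.
Total Δv = 5594 + 4883 + 3725 = 14202 m/s.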